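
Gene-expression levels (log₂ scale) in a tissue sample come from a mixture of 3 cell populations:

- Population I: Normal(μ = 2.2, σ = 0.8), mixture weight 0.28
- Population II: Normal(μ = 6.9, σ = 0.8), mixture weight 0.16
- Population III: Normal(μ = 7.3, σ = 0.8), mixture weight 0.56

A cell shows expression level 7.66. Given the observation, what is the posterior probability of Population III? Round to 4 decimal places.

0.8324

Apply Bayes' rule: the posterior for each component is proportional to its prior times its likelihood at x.
Component likelihoods at x = 7.66:
  f_I = 3.82795e-11
  f_II = 0.317574
  f_III = 0.450659
Unnormalised posteriors:
  π_I·f_I = 0.28 × 3.82795e-11 = 1.07183e-11
  π_II·f_II = 0.16 × 0.317574 = 0.0508118
  π_III·f_III = 0.56 × 0.450659 = 0.252369
Marginal: 1.07183e-11 + 0.0508118 + 0.252369 = 0.303181
P(Population III | x) ≈ 0.8324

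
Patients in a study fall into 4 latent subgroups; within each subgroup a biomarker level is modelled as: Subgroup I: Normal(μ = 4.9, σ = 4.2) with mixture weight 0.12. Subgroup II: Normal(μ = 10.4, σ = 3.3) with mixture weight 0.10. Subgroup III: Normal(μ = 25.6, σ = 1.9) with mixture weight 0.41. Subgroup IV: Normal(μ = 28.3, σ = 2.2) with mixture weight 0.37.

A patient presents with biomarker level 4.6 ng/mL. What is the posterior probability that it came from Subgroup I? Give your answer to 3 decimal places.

Posterior ∝ prior × likelihood, so P(k | x) ∝ π_k f_k(x); normalise over all components.
Normal densities:
  p_I = 0.0947443
  p_II = 0.0257996
  p_III = 6.24173e-28
  p_IV = 1.14338e-26
Multiply by the mixture weights:
  π_I·p_I = 0.12 × 0.0947443 = 0.0113693
  π_II·p_II = 0.10 × 0.0257996 = 0.00257996
  π_III·p_III = 0.41 × 6.24173e-28 = 2.55911e-28
  π_IV·p_IV = 0.37 × 1.14338e-26 = 4.23051e-27
Marginal: 0.0113693 + 0.00257996 + 2.55911e-28 + 4.23051e-27 = 0.0139493
So the posterior for Subgroup I is 0.0113693 / 0.0139493 ≈ 0.815.

0.815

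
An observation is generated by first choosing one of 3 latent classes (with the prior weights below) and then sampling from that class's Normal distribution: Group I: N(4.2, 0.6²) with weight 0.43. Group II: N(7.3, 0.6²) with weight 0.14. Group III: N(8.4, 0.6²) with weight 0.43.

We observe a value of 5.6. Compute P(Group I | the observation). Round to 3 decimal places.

0.918

Posterior ∝ prior × likelihood, so P(k | x) ∝ π_k f_k(x); normalise over all components.
Component likelihoods at x = 5.6:
  p_I = 0.0437031
  p_II = 0.0120102
  p_III = 1.24101e-05
Multiply by the mixture weights:
  π_I·p_I = 0.43 × 0.0437031 = 0.0187924
  π_II·p_II = 0.14 × 0.0120102 = 0.00168142
  π_III·p_III = 0.43 × 1.24101e-05 = 5.33633e-06
Evidence: 0.0187924 + 0.00168142 + 5.33633e-06 = 0.0204791
P(Group I | x) = 0.0187924 / 0.0204791 ≈ 0.918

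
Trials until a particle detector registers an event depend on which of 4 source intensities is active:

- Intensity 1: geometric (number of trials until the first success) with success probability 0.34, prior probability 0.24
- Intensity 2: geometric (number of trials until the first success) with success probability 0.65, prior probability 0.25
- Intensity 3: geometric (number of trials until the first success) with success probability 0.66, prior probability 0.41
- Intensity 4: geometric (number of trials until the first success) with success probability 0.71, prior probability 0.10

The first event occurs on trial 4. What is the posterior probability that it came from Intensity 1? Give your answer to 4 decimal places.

0.5482

Apply Bayes' rule: the posterior for each component is proportional to its prior times its likelihood at x.
Geometric probabilities:
  L_1 = 0.34·(1−0.34)^3 = 0.34·0.287496 = 0.0977486
  L_2 = 0.65·(1−0.65)^3 = 0.65·0.042875 = 0.0278687
  L_3 = 0.66·(1−0.66)^3 = 0.66·0.039304 = 0.0259406
  L_4 = 0.71·(1−0.71)^3 = 0.71·0.024389 = 0.0173162
Unnormalised posteriors:
  π_1·L_1 = 0.24 × 0.0977486 = 0.0234597
  π_2·L_2 = 0.25 × 0.0278687 = 0.00696719
  π_3·L_3 = 0.41 × 0.0259406 = 0.0106357
  π_4·L_4 = 0.10 × 0.0173162 = 0.00173162
Sum: 0.0234597 + 0.00696719 + 0.0106357 + 0.00173162 = 0.0427941
Responsibility of Intensity 1: 0.0234597 / 0.0427941 ≈ 0.5482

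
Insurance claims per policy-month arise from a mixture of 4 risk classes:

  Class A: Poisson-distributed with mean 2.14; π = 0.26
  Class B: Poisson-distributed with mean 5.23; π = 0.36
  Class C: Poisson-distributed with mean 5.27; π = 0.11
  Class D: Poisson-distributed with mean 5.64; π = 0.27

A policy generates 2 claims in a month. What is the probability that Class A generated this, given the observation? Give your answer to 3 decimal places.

Apply Bayes' rule: the posterior for each component is proportional to its prior times its likelihood at x.
Evaluate each component's likelihood at the observed value:
  f_A = 0.269406
  f_B = 0.0732172
  f_C = 0.0714265
  f_D = 0.0565077
Weight by the priors:
  P(Z=A)·f_A = 0.26 × 0.269406 = 0.0700456
  P(Z=B)·f_B = 0.36 × 0.0732172 = 0.0263582
  P(Z=C)·f_C = 0.11 × 0.0714265 = 0.00785691
  P(Z=D)·f_D = 0.27 × 0.0565077 = 0.0152571
Normaliser: 0.0700456 + 0.0263582 + 0.00785691 + 0.0152571 = 0.119518
P(Class A | x) ≈ 0.586

0.586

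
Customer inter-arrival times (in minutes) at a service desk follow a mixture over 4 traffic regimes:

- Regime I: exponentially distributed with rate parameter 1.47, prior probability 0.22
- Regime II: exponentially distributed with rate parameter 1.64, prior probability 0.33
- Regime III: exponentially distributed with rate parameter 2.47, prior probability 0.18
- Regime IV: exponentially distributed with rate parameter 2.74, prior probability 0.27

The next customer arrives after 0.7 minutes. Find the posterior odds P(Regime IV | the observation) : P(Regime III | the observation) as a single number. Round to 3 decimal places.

1.377

Posterior odds = (P(Z=i) f_i(x)) / (P(Z=j) f_j(x)); the normalising sum cancels.
Exponential densities:
  p_I = 0.525325
  p_II = 0.520324
  p_III = 0.438331
  p_IV = 0.402507
Posterior odds = (P(Z=IV)·p_IV) / (P(Z=III)·p_III) = (0.27·0.402507) / (0.18·0.438331) = 0.108677 / 0.0788995 ≈ 1.377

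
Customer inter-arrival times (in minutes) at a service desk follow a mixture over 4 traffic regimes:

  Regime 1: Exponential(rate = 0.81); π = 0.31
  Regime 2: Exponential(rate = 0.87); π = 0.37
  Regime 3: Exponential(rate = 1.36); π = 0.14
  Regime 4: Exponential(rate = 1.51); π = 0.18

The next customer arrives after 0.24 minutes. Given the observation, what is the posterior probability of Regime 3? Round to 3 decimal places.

0.173

Posterior ∝ prior × likelihood, so P(k | x) ∝ π_k f_k(x); normalise over all components.
Component likelihoods at x = 0.24 minutes:
  f_1 = 0.666896
  f_2 = 0.706055
  f_3 = 0.981262
  f_4 = 1.05097
Prior × likelihood for each component:
  π_1·f_1 = 0.31 × 0.666896 = 0.206738
  π_2·f_2 = 0.37 × 0.706055 = 0.26124
  π_3·f_3 = 0.14 × 0.981262 = 0.137377
  π_4·f_4 = 0.18 × 1.05097 = 0.189174
Normaliser: 0.206738 + 0.26124 + 0.137377 + 0.189174 = 0.794529
So the posterior for Regime 3 is 0.137377 / 0.794529 ≈ 0.173.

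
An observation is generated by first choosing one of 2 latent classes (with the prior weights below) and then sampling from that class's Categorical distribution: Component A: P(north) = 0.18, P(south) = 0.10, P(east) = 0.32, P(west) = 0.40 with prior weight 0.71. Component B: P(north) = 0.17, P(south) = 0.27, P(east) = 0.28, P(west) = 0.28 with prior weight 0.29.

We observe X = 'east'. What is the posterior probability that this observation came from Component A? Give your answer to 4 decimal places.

P(component k | x) = π_k·f_k(x) / marginal(x), where marginal(x) = Σ_j π_j·f_j(x).
Component likelihoods at x = 'east':
  p_A = P(east | comp) = 0.32
  p_B = P(east | comp) = 0.28
Unnormalised posteriors:
  π_A·p_A = 0.71 × 0.32 = 0.2272
  π_B·p_B = 0.29 × 0.28 = 0.0812
Normaliser: 0.2272 + 0.0812 = 0.3084
So the posterior for Component A is 0.2272 / 0.3084 ≈ 0.7367.

0.7367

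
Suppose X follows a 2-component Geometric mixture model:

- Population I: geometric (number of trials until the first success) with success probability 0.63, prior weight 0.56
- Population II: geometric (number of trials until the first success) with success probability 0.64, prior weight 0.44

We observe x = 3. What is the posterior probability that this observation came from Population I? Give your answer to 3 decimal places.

0.570

Apply Bayes' rule: the posterior for each component is proportional to its prior times its likelihood at x.
Evaluate each component's likelihood at the observed value:
  L_I = 0.63·(1−0.63)^2 = 0.63·0.1369 = 0.086247
  L_II = 0.64·(1−0.64)^2 = 0.64·0.1296 = 0.082944
Unnormalised posteriors:
  π_I·L_I = 0.56 × 0.086247 = 0.0482983
  π_II·L_II = 0.44 × 0.082944 = 0.0364954
Marginal: 0.0482983 + 0.0364954 = 0.0847937
Responsibility of Population I: 0.0482983 / 0.0847937 ≈ 0.570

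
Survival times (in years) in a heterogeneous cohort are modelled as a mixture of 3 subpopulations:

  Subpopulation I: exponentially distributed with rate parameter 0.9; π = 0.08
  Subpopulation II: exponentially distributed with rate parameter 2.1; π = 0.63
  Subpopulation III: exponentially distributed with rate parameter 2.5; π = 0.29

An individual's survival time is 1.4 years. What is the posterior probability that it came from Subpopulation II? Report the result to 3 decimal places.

By Bayes' theorem, P(k | x) = P(Z=k) f_k(x) / Σ_j P(Z=j) f_j(x).
Exponential densities:
  f_I = 0.9·e^(−0.9·1.4) = 0.9·e^(−1.2600) = 0.255289
  f_II = 2.1·e^(−2.1·1.4) = 2.1·e^(−2.9400) = 0.111018
  f_III = 2.5·e^(−2.5·1.4) = 2.5·e^(−3.5000) = 0.0754935
Multiply by the mixture weights:
  P(Z=I)·f_I = 0.08 × 0.255289 = 0.0204231
  P(Z=II)·f_II = 0.63 × 0.111018 = 0.0699414
  P(Z=III)·f_III = 0.29 × 0.0754935 = 0.0218931
Evidence: 0.0204231 + 0.0699414 + 0.0218931 = 0.112258
Responsibility of Subpopulation II: 0.0699414 / 0.112258 ≈ 0.623

0.623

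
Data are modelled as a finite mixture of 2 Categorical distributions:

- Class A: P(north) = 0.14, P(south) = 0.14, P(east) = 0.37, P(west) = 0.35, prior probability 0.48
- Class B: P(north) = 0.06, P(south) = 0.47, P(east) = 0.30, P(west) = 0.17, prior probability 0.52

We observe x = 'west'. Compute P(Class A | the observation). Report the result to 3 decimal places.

P(component k | x) = P(Z=k)·f_k(x) / marginal(x), where marginal(x) = Σ_j P(Z=j)·f_j(x).
Evaluate each component's likelihood at the observed value:
  p_A = P(west | comp) = 0.35
  p_B = P(west | comp) = 0.17
Unnormalised posteriors:
  P(Z=A)·p_A = 0.48 × 0.35 = 0.168
  P(Z=B)·p_B = 0.52 × 0.17 = 0.0884
Normaliser: 0.168 + 0.0884 = 0.2564
P(Class A | the observation) ≈ 0.655

0.655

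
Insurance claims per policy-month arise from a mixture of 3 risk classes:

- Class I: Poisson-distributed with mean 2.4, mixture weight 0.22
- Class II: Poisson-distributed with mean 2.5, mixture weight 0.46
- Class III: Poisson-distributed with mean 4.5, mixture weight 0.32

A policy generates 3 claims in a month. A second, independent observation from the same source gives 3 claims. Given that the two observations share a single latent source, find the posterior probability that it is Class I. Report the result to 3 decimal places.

0.242

The responsibility of component k is π_k f_k(x) divided by Σ_j π_j f_j(x).
Since both observations come from the same component, the likelihood for component k is f_k(x₁)·f_k(x₂).
  L_I = [e^(−2.4)·2.4^3/3! = 0.209014] × [0.209014] = 0.0436869
  L_II = [e^(−2.5)·2.5^3/3! = 0.213763] × [0.213763] = 0.0456946
  L_III = [e^(−4.5)·4.5^3/3! = 0.168718] × [0.168718] = 0.0284657
Unnormalised posteriors:
  π_I·L_I = 0.22 × 0.0436869 = 0.00961112
  π_II·L_II = 0.46 × 0.0456946 = 0.0210195
  π_III·L_III = 0.32 × 0.0284657 = 0.00910903
Sum: 0.00961112 + 0.0210195 + 0.00910903 = 0.0397397
P(Class I | x₁,x₂) = 0.00961112 / 0.0397397 ≈ 0.242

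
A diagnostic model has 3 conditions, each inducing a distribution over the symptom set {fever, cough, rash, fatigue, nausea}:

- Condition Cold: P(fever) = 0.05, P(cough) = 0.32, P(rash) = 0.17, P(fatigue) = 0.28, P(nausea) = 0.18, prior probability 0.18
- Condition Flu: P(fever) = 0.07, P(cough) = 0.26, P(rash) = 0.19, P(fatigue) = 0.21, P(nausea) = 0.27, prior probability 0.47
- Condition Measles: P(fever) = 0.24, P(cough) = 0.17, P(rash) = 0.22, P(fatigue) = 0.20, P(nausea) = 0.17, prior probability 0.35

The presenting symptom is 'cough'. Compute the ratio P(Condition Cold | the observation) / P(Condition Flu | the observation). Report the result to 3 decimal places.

0.471

Since P(k|x) ∝ π_k f_k(x), the posterior odds are π_i f_i(x) / (π_j f_j(x)).
Evaluate each component's likelihood at the observed value:
  p_Cold = P(cough | comp) = 0.32
  p_Flu = P(cough | comp) = 0.26
  p_Measles = P(cough | comp) = 0.17
Odds = (0.18/0.47) × (0.32/0.26) = 0.382979 × 1.23077 ≈ 0.471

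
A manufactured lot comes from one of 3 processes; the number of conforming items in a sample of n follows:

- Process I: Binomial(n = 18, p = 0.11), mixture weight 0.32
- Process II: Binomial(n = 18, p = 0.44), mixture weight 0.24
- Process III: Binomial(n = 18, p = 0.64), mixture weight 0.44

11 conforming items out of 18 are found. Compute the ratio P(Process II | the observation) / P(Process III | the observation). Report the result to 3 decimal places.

0.195

Only the two components matter; the odds are (w_i f_i(x)) / (w_j f_j(x)).
Evaluate each component's likelihood at the observed value:
  f_I = C(18,11)·0.11^11·0.89^7 = 31824·2.85312e-11·0.442313 = 4.0161e-07
  f_II = C(18,11)·0.44^11·0.56^7 = 31824·0.000119668·0.0172709 = 0.0657734
  f_III = C(18,11)·0.64^11·0.36^7 = 31824·0.0073787·0.000783642 = 0.184014
Posterior odds = (w_II·f_II) / (w_III·f_III) = (0.24·0.0657734) / (0.44·0.184014) = 0.0157856 / 0.0809664 ≈ 0.195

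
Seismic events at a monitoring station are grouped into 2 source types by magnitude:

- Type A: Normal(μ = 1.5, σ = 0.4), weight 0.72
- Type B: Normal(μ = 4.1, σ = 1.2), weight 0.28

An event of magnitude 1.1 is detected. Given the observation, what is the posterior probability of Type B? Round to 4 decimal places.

0.0093

By Bayes' theorem, P(k | x) = π_k f_k(x) / Σ_j π_j f_j(x).
Normal densities:
  p_A = (1/(0.4·√(2π)))·exp(−(1.1−1.5)²/(2·0.4²)) = 0.997356·exp(-0.50000) = 0.604927
  p_B = (1/(1.2·√(2π)))·exp(−(1.1−4.1)²/(2·1.2²)) = 0.332452·exp(-3.12500) = 0.0146069
Prior × likelihood for each component:
  π_A·p_A = 0.72 × 0.604927 = 0.435547
  π_B·p_B = 0.28 × 0.0146069 = 0.00408994
Denominator: 0.435547 + 0.00408994 = 0.439637
P(Type B | data) = 0.00408994 / 0.439637 ≈ 0.0093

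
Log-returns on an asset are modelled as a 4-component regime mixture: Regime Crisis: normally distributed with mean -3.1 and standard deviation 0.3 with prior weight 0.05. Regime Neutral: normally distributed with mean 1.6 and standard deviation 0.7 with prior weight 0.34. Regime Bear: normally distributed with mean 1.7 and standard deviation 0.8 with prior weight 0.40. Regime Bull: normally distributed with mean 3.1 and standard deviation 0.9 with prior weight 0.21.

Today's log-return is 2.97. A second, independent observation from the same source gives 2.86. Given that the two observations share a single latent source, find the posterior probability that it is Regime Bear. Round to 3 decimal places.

By Bayes' theorem, P(k | x) = P(Z=k) f_k(x) / Σ_j P(Z=j) f_j(x).
Since both observations come from the same component, the likelihood for component k is f_k(x₁)·f_k(x₂).
  p_Crisis = [1.68408e-89] × [2.62513e-86] = 4.42092e-175
  p_Neutral = [0.0839556] × [0.112786] = 0.00946901
  p_Bear = [0.141441] × [0.174288] = 0.0246515
  p_Bull = [0.438669] × [0.427785] = 0.187656
Multiply by the mixture weights:
  P(Z=Crisis)·p_Crisis = 0.05 × 4.42092e-175 = 2.21046e-176
  P(Z=Neutral)·p_Neutral = 0.34 × 0.00946901 = 0.00321946
  P(Z=Bear)·p_Bear = 0.40 × 0.0246515 = 0.00986059
  P(Z=Bull)·p_Bull = 0.21 × 0.187656 = 0.0394078
Denominator: 2.21046e-176 + 0.00321946 + 0.00986059 + 0.0394078 = 0.0524879
So the posterior for Regime Bear is 0.00986059 / 0.0524879 ≈ 0.188.

0.188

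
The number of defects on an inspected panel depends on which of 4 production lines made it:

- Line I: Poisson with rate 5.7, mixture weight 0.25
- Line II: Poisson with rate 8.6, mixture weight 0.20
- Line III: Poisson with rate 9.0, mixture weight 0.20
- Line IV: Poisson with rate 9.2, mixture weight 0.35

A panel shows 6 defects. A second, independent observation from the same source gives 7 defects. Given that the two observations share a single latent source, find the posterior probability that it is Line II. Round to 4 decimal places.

0.1982

The responsibility of component k is w_k f_k(x) divided by Σ_j w_j f_j(x).
Since both observations come from the same component, the likelihood for component k is f_k(x₁)·f_k(x₂).
  f_I = [e^(−5.7)·5.7^6/6! = 0.159382] × [0.129782] = 0.0206849
  f_II = [e^(−8.6)·8.6^6/6! = 0.103449] × [0.127094] = 0.0131478
  f_III = [e^(−9.0)·9.0^6/6! = 0.0910903] × [0.117116] = 0.0106681
  f_IV = [e^(−9.2)·9.2^6/6! = 0.0850913] × [0.111834] = 0.00951613
Prior × likelihood for each component:
  w_I·f_I = 0.25 × 0.0206849 = 0.00517122
  w_II·f_II = 0.20 × 0.0131478 = 0.00262955
  w_III·f_III = 0.20 × 0.0106681 = 0.00213363
  w_IV·f_IV = 0.35 × 0.00951613 = 0.00333064
Normaliser: 0.00517122 + 0.00262955 + 0.00213363 + 0.00333064 = 0.013265
So the posterior for Line II is 0.00262955 / 0.013265 ≈ 0.1982.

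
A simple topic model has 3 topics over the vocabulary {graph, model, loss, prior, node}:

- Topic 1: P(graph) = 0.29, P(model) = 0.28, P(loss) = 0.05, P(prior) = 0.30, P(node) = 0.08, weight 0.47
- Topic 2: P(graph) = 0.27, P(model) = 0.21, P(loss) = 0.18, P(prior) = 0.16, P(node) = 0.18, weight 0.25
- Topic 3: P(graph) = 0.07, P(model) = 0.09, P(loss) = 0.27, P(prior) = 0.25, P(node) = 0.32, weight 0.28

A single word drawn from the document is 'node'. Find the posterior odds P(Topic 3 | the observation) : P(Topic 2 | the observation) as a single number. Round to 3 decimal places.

1.991

Only the two components matter; the odds are (P(Z=i) f_i(x)) / (P(Z=j) f_j(x)).
Evaluate each component's likelihood at the observed value:
  f_1 = P(node | comp) = 0.08
  f_2 = P(node | comp) = 0.18
  f_3 = P(node | comp) = 0.32
Odds = (0.28/0.25) × (0.32/0.18) = 1.12 × 1.77778 ≈ 1.991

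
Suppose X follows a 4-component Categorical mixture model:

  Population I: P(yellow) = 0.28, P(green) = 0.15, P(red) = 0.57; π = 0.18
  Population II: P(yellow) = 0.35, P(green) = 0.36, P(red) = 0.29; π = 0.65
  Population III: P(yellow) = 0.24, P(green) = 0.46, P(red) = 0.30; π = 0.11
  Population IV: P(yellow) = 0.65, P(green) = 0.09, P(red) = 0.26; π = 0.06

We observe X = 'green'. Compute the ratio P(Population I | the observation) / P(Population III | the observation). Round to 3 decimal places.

Only the two components matter; the odds are (π_i f_i(x)) / (π_j f_j(x)).
Evaluate each component's likelihood at the observed value:
  L_I = 0.15
  L_II = 0.36
  L_III = 0.46
  L_IV = 0.09
Odds = (0.18/0.11) × (0.15/0.46) = 1.63636 × 0.326087 ≈ 0.534

0.534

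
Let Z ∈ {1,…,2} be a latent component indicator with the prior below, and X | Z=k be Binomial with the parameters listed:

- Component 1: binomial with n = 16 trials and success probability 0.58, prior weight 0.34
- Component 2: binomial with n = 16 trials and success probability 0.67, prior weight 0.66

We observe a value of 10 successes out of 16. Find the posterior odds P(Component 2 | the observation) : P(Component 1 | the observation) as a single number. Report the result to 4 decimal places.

The posterior odds equal the prior odds times the likelihood ratio: (π_i/π_j)·(f_i(x)/f_j(x)).
Component likelihoods at x = 10 successes out of 16:
  f_1 = 0.189365
  f_2 = 0.188519
Odds = (0.66/0.34) × (0.188519/0.189365) = 1.94118 × 0.995534 ≈ 1.9325

1.9325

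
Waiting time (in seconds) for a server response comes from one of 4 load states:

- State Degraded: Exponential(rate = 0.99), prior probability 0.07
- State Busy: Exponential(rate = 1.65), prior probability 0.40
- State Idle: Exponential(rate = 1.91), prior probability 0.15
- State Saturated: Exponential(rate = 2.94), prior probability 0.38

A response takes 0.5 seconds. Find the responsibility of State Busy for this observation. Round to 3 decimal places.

0.414

By Bayes' theorem, P(k | x) = π_k f_k(x) / Σ_j π_j f_j(x).
Exponential densities:
  p_Degraded = 0.99·e^(−0.99·0.5) = 0.99·e^(−0.4950) = 0.603475
  p_Busy = 1.65·e^(−1.65·0.5) = 1.65·e^(−0.8250) = 0.723088
  p_Idle = 1.91·e^(−1.91·0.5) = 1.91·e^(−0.9550) = 0.734991
  p_Saturated = 2.94·e^(−2.94·0.5) = 2.94·e^(−1.4700) = 0.675981
Weight by the priors:
  π_Degraded·p_Degraded = 0.07 × 0.603475 = 0.0422433
  π_Busy·p_Busy = 0.40 × 0.723088 = 0.289235
  π_Idle·p_Idle = 0.15 × 0.734991 = 0.110249
  π_Saturated·p_Saturated = 0.38 × 0.675981 = 0.256873
Marginal: 0.0422433 + 0.289235 + 0.110249 + 0.256873 = 0.6986
So the posterior for State Busy is 0.289235 / 0.6986 ≈ 0.414.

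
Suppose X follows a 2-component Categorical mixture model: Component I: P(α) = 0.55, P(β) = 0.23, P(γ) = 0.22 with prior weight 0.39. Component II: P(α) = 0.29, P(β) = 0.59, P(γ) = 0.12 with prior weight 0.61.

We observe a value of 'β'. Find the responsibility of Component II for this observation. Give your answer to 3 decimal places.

0.800

Apply Bayes' rule: the posterior for each component is proportional to its prior times its likelihood at x.
Evaluate each component's likelihood at the observed value:
  L_I = 0.23
  L_II = 0.59
Multiply by the mixture weights:
  w_I·L_I = 0.39 × 0.23 = 0.0897
  w_II·L_II = 0.61 × 0.59 = 0.3599
Marginal: 0.0897 + 0.3599 = 0.4496
So the posterior for Component II is 0.3599 / 0.4496 ≈ 0.800.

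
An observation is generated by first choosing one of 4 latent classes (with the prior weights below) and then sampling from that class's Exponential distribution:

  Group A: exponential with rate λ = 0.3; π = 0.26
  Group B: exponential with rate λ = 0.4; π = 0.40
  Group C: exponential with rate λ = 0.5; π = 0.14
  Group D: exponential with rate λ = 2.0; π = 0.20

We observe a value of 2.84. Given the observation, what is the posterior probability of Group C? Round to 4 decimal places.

0.1644

Posterior ∝ prior × likelihood, so P(k | x) ∝ w_k f_k(x); normalise over all components.
Exponential densities:
  f_A = 0.3·e^(−0.3·2.84) = 0.3·e^(−0.8520) = 0.127968
  f_B = 0.4·e^(−0.4·2.84) = 0.4·e^(−1.1360) = 0.12844
  f_C = 0.5·e^(−0.5·2.84) = 0.5·e^(−1.4200) = 0.120857
  f_D = 2.0·e^(−2.0·2.84) = 2.0·e^(−5.6800) = 0.00682712
Unnormalised posteriors:
  w_A·f_A = 0.26 × 0.127968 = 0.0332718
  w_B·f_B = 0.40 × 0.12844 = 0.0513761
  w_C·f_C = 0.14 × 0.120857 = 0.01692
  w_D·f_D = 0.20 × 0.00682712 = 0.00136542
Sum: 0.0332718 + 0.0513761 + 0.01692 + 0.00136542 = 0.102933
So the posterior for Group C is 0.01692 / 0.102933 ≈ 0.1644.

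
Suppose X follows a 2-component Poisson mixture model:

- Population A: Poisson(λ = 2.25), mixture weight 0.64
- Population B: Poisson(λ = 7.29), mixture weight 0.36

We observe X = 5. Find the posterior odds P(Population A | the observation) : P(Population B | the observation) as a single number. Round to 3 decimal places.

The posterior odds equal the prior odds times the likelihood ratio: (w_i/w_j)·(f_i(x)/f_j(x)).
Evaluate each component's likelihood at the observed value:
  p_A = e^(−2.25)·2.25^5/5! = 0.0506488
  p_B = e^(−7.29)·7.29^5/5! = 0.117071
Odds = (0.64/0.36) × (0.0506488/0.117071) = 1.77778 × 0.432632 ≈ 0.769

0.769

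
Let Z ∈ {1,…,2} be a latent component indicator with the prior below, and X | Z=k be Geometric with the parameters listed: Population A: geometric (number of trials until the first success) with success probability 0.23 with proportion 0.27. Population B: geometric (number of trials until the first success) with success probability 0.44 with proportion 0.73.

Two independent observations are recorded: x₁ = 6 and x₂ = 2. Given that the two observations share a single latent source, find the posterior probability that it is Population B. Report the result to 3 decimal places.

0.594

Apply Bayes' rule: the posterior for each component is proportional to its prior times its likelihood at x.
Since both observations come from the same component, the likelihood for component k is f_k(x₁)·f_k(x₂).
  p_A = [0.062256] × [0.1771] = 0.0110255
  p_B = [0.0242322] × [0.2464] = 0.00597081
Multiply by the mixture weights:
  π_A·p_A = 0.27 × 0.0110255 = 0.0029769
  π_B·p_B = 0.73 × 0.00597081 = 0.00435869
Normaliser: 0.0029769 + 0.00435869 = 0.00733559
Responsibility of Population B: 0.00435869 / 0.00733559 ≈ 0.594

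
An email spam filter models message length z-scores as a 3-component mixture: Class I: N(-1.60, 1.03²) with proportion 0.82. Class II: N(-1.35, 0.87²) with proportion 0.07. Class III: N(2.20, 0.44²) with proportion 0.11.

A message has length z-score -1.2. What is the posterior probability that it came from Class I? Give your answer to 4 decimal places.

Posterior ∝ prior × likelihood, so P(k | x) ∝ P(Z=k) f_k(x); normalise over all components.
Normal densities:
  L_I = 0.35919
  L_II = 0.451789
  L_III = 9.8047e-14
Prior × likelihood for each component:
  P(Z=I)·L_I = 0.82 × 0.35919 = 0.294535
  P(Z=II)·L_II = 0.07 × 0.451789 = 0.0316252
  P(Z=III)·L_III = 0.11 × 9.8047e-14 = 1.07852e-14
Marginal: 0.294535 + 0.0316252 + 1.07852e-14 = 0.326161
P(Class I | x) = 0.294535 / 0.326161 ≈ 0.9030

0.9030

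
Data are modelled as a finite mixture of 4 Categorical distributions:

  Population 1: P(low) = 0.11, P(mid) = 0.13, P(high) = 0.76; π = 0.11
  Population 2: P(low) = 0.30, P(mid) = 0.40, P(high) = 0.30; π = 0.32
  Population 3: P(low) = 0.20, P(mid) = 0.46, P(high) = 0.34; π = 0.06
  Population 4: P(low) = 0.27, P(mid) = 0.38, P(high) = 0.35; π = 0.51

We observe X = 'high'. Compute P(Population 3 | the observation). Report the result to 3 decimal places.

The responsibility of component k is w_k f_k(x) divided by Σ_j w_j f_j(x).
Evaluate each component's likelihood at the observed value:
  L_1 = 0.76
  L_2 = 0.3
  L_3 = 0.34
  L_4 = 0.35
Prior × likelihood for each component:
  w_1·L_1 = 0.11 × 0.76 = 0.0836
  w_2·L_2 = 0.32 × 0.3 = 0.096
  w_3·L_3 = 0.06 × 0.34 = 0.0204
  w_4·L_4 = 0.51 × 0.35 = 0.1785
Sum: 0.0836 + 0.096 + 0.0204 + 0.1785 = 0.3785
P(Population 3 | data) = 0.0204 / 0.3785 ≈ 0.054

0.054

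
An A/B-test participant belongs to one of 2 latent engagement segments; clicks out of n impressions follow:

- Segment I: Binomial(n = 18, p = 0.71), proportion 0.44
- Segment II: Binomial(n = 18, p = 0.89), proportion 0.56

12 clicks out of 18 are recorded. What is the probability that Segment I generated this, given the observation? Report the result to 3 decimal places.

0.946

Apply Bayes' rule: the posterior for each component is proportional to its prior times its likelihood at x.
Component likelihoods at x = 12 clicks out of 18:
  p_I = C(18,12)·0.71^12·0.29^6 = 18564·0.0164097·0.000594823 = 0.181201
  p_II = C(18,12)·0.89^12·0.11^6 = 18564·0.24699·1.77156e-06 = 0.00812284
Unnormalised posteriors:
  π_I·p_I = 0.44 × 0.181201 = 0.0797283
  π_II·p_II = 0.56 × 0.00812284 = 0.00454879
Evidence: 0.0797283 + 0.00454879 = 0.0842771
P(Segment I | x) = 0.0797283 / 0.0842771 ≈ 0.946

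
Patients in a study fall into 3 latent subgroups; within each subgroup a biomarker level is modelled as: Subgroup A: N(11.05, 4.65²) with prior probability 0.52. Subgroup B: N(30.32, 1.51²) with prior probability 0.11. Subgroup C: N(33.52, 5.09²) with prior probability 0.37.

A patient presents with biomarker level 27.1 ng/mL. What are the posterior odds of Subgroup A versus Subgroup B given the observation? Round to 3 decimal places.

The posterior odds equal the prior odds times the likelihood ratio: (π_i/π_j)·(f_i(x)/f_j(x)).
Evaluate each component's likelihood at the observed value:
  p_A = (1/(4.65·√(2π)))·exp(−(27.1−11.05)²/(2·4.65²)) = 0.085794·exp(-5.95682) = 0.000222047
  p_B = (1/(1.51·√(2π)))·exp(−(27.1−30.32)²/(2·1.51²)) = 0.264200·exp(-2.27367) = 0.027195
  p_C = (1/(5.09·√(2π)))·exp(−(27.1−33.52)²/(2·5.09²)) = 0.078378·exp(-0.79543) = 0.0353785
Odds = (0.52/0.11) × (0.000222047/0.027195) = 4.72727 × 0.00816498 ≈ 0.039

0.039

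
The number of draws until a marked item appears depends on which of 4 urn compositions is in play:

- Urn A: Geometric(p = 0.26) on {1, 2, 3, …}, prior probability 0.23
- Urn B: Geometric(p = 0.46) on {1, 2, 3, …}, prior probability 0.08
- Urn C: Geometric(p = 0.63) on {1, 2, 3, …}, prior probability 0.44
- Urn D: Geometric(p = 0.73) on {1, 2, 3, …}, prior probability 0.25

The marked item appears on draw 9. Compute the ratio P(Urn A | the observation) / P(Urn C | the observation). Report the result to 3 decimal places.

Only the two components matter; the odds are (π_i f_i(x)) / (π_j f_j(x)).
Geometric probabilities:
  f_A = 0.0233791
  f_B = 0.00332589
  f_C = 0.000221286
  f_D = 2.06174e-05
Odds = (0.23/0.44) × (0.0233791/0.000221286) = 0.522727 × 105.651 ≈ 55.227

55.227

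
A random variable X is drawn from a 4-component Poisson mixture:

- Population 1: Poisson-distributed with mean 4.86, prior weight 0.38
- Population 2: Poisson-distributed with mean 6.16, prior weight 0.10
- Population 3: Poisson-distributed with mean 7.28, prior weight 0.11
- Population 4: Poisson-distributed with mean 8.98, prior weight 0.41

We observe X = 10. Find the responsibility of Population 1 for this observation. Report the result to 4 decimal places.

Apply Bayes' rule: the posterior for each component is proportional to its prior times its likelihood at x.
Component likelihoods at x = 10:
  p_1 = e^(−4.86)·4.86^10/10! = 0.015701
  p_2 = e^(−6.16)·6.16^10/10! = 0.045792
  p_3 = e^(−7.28)·7.28^10/10! = 0.0794121
  p_4 = e^(−8.98)·8.98^10/10! = 0.118314
Weight by the priors:
  P(Z=1)·p_1 = 0.38 × 0.015701 = 0.0059664
  P(Z=2)·p_2 = 0.10 × 0.045792 = 0.0045792
  P(Z=3)·p_3 = 0.11 × 0.0794121 = 0.00873534
  P(Z=4)·p_4 = 0.41 × 0.118314 = 0.0485087
Normaliser: 0.0059664 + 0.0045792 + 0.00873534 + 0.0485087 = 0.0677896
P(Population 1 | the observation) ≈ 0.0880

0.0880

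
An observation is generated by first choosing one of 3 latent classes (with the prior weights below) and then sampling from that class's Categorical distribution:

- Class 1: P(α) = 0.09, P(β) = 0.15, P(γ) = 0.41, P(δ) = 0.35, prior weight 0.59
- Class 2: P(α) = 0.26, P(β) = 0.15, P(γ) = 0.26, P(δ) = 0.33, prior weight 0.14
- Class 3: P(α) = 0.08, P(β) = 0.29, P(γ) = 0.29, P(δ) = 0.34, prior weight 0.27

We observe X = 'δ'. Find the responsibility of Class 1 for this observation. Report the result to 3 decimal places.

0.599

By Bayes' theorem, P(k | x) = π_k f_k(x) / Σ_j π_j f_j(x).
Evaluate each component's likelihood at the observed value:
  f_1 = P(δ | comp) = 0.35
  f_2 = P(δ | comp) = 0.33
  f_3 = P(δ | comp) = 0.34
Weight by the priors:
  π_1·f_1 = 0.59 × 0.35 = 0.2065
  π_2·f_2 = 0.14 × 0.33 = 0.0462
  π_3·f_3 = 0.27 × 0.34 = 0.0918
Marginal: 0.2065 + 0.0462 + 0.0918 = 0.3445
P(Class 1 | x) = 0.2065 / 0.3445 ≈ 0.599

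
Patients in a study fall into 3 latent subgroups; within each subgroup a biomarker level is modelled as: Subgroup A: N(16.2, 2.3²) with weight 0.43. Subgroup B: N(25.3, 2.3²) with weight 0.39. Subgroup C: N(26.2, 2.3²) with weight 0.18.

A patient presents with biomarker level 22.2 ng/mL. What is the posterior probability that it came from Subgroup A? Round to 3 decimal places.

0.068

By Bayes' theorem, P(k | x) = w_k f_k(x) / Σ_j w_j f_j(x).
Normal densities:
  L_A = 0.0057734
  L_B = 0.0699367
  L_C = 0.03823
Unnormalised posteriors:
  w_A·L_A = 0.43 × 0.0057734 = 0.00248256
  w_B·L_B = 0.39 × 0.0699367 = 0.0272753
  w_C·L_C = 0.18 × 0.03823 = 0.0068814
Evidence: 0.00248256 + 0.0272753 + 0.0068814 = 0.0366393
So the posterior for Subgroup A is 0.00248256 / 0.0366393 ≈ 0.068.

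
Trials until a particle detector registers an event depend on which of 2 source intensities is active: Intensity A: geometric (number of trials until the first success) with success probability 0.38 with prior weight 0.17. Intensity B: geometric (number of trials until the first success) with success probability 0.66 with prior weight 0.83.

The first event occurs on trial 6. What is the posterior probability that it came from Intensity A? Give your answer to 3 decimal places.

0.704

By Bayes' theorem, P(k | x) = w_k f_k(x) / Σ_j w_j f_j(x).
Evaluate each component's likelihood at the observed value:
  p_A = 0.034813
  p_B = 0.00299874
Prior × likelihood for each component:
  w_A·p_A = 0.17 × 0.034813 = 0.00591822
  w_B·p_B = 0.83 × 0.00299874 = 0.00248895
Normaliser: 0.00591822 + 0.00248895 = 0.00840717
Responsibility of Intensity A: 0.00591822 / 0.00840717 ≈ 0.704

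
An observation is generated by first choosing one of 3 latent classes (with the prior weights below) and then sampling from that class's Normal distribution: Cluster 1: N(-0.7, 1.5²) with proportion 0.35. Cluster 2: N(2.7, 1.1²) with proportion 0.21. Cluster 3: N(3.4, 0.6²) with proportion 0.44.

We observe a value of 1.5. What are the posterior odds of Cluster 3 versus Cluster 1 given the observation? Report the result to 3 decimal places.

0.061

Since P(k|x) ∝ w_k f_k(x), the posterior odds are w_i f_i(x) / (w_j f_j(x)).
Component likelihoods at x = 1.5:
  L_1 = 0.0907217
  L_2 = 0.20003
  L_3 = 0.00441829
Posterior odds = (w_3·L_3) / (w_1·L_1) = (0.44·0.00441829) / (0.35·0.0907217) = 0.00194405 / 0.0317526 ≈ 0.061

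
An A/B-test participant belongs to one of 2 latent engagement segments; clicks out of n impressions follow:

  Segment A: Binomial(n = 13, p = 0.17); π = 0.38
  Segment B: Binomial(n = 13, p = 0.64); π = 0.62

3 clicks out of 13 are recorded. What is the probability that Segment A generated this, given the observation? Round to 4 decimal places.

0.9799

Posterior ∝ prior × likelihood, so P(k | x) ∝ π_k f_k(x); normalise over all components.
Component likelihoods at x = 3 clicks out of 13:
  p_A = C(13,3)·0.17^3·0.83^10 = 286·0.004913·0.15516 = 0.218019
  p_B = C(13,3)·0.64^3·0.36^10 = 286·0.262144·3.65616e-05 = 0.00274114
Multiply by the mixture weights:
  π_A·p_A = 0.38 × 0.218019 = 0.0828471
  π_B·p_B = 0.62 × 0.00274114 = 0.00169951
Sum: 0.0828471 + 0.00169951 = 0.0845466
P(Segment A | 3 clicks out of 13) ≈ 0.9799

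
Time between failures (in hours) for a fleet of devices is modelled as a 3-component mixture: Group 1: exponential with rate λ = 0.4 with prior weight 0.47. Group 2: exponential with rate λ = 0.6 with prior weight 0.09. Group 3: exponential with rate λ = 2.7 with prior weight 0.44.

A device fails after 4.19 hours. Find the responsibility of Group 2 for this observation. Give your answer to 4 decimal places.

By Bayes' theorem, P(k | x) = π_k f_k(x) / Σ_j π_j f_j(x).
Exponential densities:
  f_1 = 0.4·e^(−0.4·4.19) = 0.4·e^(−1.6760) = 0.0748484
  f_2 = 0.6·e^(−0.6·4.19) = 0.6·e^(−2.5140) = 0.0485663
  f_3 = 2.7·e^(−2.7·4.19) = 2.7·e^(−11.3130) = 3.29754e-05
Prior × likelihood for each component:
  π_1·f_1 = 0.47 × 0.0748484 = 0.0351787
  π_2·f_2 = 0.09 × 0.0485663 = 0.00437097
  π_3·f_3 = 0.44 × 3.29754e-05 = 1.45092e-05
Sum: 0.0351787 + 0.00437097 + 1.45092e-05 = 0.0395642
So the posterior for Group 2 is 0.00437097 / 0.0395642 ≈ 0.1105.

0.1105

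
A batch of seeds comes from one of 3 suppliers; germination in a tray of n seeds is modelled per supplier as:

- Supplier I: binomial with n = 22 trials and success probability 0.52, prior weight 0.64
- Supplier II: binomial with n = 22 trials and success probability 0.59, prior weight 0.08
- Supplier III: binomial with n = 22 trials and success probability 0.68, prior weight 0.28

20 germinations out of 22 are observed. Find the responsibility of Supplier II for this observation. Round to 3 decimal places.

0.026

P(component k | x) = w_k·f_k(x) / marginal(x), where marginal(x) = Σ_j w_j·f_j(x).
Binomial probabilities:
  p_I = 0.000111214
  p_II = 0.00101442
  p_III = 0.0105704
Multiply by the mixture weights:
  w_I·p_I = 0.64 × 0.000111214 = 7.11773e-05
  w_II·p_II = 0.08 × 0.00101442 = 8.1154e-05
  w_III·p_III = 0.28 × 0.0105704 = 0.0029597
Denominator: 7.11773e-05 + 8.1154e-05 + 0.0029597 = 0.00311203
P(Supplier II | x) = 8.1154e-05 / 0.00311203 ≈ 0.026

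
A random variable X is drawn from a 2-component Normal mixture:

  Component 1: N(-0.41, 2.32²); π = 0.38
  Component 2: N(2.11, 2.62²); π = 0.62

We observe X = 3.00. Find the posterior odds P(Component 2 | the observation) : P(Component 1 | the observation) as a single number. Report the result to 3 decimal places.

4.017

Only the two components matter; the odds are (w_i f_i(x)) / (w_j f_j(x)).
Normal densities:
  p_1 = 0.0583846
  p_2 = 0.143731
Posterior odds = (w_2·p_2) / (w_1·p_1) = (0.62·0.143731) / (0.38·0.0583846) = 0.0891135 / 0.0221862 ≈ 4.017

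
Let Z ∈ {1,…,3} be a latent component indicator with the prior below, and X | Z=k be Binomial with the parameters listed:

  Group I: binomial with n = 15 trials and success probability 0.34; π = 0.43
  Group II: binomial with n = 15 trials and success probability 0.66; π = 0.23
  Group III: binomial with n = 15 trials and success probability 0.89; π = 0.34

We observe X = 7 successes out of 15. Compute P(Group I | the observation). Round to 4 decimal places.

0.7837

Posterior ∝ prior × likelihood, so P(k | x) ∝ P(Z=k) f_k(x); normalise over all components.
Evaluate each component's likelihood at the observed value:
  f_I = 0.121689
  f_II = 0.0626884
  f_III = 6.10127e-05
Weight by the priors:
  P(Z=I)·f_I = 0.43 × 0.121689 = 0.0523264
  P(Z=II)·f_II = 0.23 × 0.0626884 = 0.0144183
  P(Z=III)·f_III = 0.34 × 6.10127e-05 = 2.07443e-05
Sum: 0.0523264 + 0.0144183 + 2.07443e-05 = 0.0667655
P(Group I | data) = 0.0523264 / 0.0667655 ≈ 0.7837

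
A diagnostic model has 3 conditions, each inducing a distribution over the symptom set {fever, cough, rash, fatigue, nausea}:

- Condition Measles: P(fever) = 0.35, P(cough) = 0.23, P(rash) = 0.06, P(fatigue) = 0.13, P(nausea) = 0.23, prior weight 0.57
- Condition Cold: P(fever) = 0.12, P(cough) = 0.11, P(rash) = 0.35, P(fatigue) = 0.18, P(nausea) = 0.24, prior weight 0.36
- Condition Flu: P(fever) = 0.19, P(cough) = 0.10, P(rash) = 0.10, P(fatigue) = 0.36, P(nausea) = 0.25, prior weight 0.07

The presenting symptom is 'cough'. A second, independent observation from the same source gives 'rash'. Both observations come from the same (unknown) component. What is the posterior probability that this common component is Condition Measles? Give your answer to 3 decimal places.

The responsibility of component k is w_k f_k(x) divided by Σ_j w_j f_j(x).
Since both observations come from the same component, the likelihood for component k is f_k(x₁)·f_k(x₂).
  p_Measles = [0.23] × [0.06] = 0.0138
  p_Cold = [0.11] × [0.35] = 0.0385
  p_Flu = [0.1] × [0.1] = 0.01
Prior × likelihood for each component:
  w_Measles·p_Measles = 0.57 × 0.0138 = 0.007866
  w_Cold·p_Cold = 0.36 × 0.0385 = 0.01386
  w_Flu·p_Flu = 0.07 × 0.01 = 0.0007
Normaliser: 0.007866 + 0.01386 + 0.0007 = 0.022426
Responsibility of Condition Measles: 0.007866 / 0.022426 ≈ 0.351

0.351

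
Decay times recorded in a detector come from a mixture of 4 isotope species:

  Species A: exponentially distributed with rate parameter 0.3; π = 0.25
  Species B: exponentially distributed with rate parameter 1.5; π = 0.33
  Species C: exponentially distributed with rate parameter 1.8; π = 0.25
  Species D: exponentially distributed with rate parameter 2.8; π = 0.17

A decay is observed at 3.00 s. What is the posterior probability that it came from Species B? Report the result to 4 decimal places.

0.1442

By Bayes' theorem, P(k | x) = w_k f_k(x) / Σ_j w_j f_j(x).
Component likelihoods at x = 3.00 s:
  f_A = 0.3·e^(−0.3·3.00) = 0.3·e^(−0.9000) = 0.121971
  f_B = 1.5·e^(−1.5·3.00) = 1.5·e^(−4.5000) = 0.0166635
  f_C = 1.8·e^(−1.8·3.00) = 1.8·e^(−5.4000) = 0.00812985
  f_D = 2.8·e^(−2.8·3.00) = 2.8·e^(−8.4000) = 0.000629629
Prior × likelihood for each component:
  w_A·f_A = 0.25 × 0.121971 = 0.0304927
  w_B·f_B = 0.33 × 0.0166635 = 0.00549895
  w_C·f_C = 0.25 × 0.00812985 = 0.00203246
  w_D·f_D = 0.17 × 0.000629629 = 0.000107037
Denominator: 0.0304927 + 0.00549895 + 0.00203246 + 0.000107037 = 0.0381312
Responsibility of Species B: 0.00549895 / 0.0381312 ≈ 0.1442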